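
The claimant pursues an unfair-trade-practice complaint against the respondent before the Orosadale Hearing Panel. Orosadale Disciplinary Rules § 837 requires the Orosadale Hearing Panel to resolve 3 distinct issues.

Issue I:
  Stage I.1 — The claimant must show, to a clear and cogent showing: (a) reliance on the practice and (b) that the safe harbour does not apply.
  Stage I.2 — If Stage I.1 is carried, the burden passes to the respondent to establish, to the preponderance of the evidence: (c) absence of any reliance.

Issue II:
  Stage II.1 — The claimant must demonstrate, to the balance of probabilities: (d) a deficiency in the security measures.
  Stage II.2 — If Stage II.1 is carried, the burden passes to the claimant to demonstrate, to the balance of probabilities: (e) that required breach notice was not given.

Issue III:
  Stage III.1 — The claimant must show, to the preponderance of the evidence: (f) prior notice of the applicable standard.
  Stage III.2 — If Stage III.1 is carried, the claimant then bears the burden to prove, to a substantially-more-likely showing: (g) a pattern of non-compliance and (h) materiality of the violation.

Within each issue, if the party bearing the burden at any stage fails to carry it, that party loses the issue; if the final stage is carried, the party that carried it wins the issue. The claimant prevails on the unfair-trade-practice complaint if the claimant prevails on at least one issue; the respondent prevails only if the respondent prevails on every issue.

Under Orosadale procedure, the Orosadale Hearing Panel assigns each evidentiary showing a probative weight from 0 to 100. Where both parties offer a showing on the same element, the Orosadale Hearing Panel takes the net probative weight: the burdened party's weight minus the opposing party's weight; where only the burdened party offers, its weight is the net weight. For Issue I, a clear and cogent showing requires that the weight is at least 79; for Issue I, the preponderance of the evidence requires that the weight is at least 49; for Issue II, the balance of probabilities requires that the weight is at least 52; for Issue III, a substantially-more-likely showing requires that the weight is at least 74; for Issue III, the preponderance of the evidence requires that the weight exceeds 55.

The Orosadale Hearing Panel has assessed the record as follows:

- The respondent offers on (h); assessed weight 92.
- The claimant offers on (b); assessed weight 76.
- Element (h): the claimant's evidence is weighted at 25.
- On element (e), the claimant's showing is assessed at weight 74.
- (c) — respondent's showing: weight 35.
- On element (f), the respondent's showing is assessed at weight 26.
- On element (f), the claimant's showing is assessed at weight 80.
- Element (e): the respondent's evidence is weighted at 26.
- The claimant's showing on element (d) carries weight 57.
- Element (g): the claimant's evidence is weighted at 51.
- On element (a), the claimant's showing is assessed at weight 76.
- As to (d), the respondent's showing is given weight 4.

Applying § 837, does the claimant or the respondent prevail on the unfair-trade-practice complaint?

respondent

— Issue I —
Stage I.1 (claimant, a clear and cogent showing, weight is at least 79): (a) 76 < 79 — fails; (b) 76 < 79 — fails.
  Not every element is met, so the claimant fails to carry Stage I.1.
The respondent prevails on this issue.
— Issue II —
Stage II.1 (claimant, the balance of probabilities, weight is at least 52): (d) net 57−4=53 ≥ 52 — meets.
  All elements met. The claimant retains the burden for Stage II.2.
Stage II.2 (claimant, the balance of probabilities, weight is at least 52): (e) net 74−26=48 < 52 — fails.
  Stage II.2 not carried; the claimant fails its burden.
So the respondent prevails on this issue.
— Issue III —
Stage III.1 (claimant, the preponderance of the evidence, weight exceeds 55): (f) net 80−26=54 ≤ 55 — fails.
  Not every element is met, so the claimant fails to carry Stage III.1.
So the respondent prevails on this issue.
Per-issue: Issue I → respondent; Issue II → respondent; Issue III → respondent. The claimant must prevail on at least one issue; overall, the respondent prevails.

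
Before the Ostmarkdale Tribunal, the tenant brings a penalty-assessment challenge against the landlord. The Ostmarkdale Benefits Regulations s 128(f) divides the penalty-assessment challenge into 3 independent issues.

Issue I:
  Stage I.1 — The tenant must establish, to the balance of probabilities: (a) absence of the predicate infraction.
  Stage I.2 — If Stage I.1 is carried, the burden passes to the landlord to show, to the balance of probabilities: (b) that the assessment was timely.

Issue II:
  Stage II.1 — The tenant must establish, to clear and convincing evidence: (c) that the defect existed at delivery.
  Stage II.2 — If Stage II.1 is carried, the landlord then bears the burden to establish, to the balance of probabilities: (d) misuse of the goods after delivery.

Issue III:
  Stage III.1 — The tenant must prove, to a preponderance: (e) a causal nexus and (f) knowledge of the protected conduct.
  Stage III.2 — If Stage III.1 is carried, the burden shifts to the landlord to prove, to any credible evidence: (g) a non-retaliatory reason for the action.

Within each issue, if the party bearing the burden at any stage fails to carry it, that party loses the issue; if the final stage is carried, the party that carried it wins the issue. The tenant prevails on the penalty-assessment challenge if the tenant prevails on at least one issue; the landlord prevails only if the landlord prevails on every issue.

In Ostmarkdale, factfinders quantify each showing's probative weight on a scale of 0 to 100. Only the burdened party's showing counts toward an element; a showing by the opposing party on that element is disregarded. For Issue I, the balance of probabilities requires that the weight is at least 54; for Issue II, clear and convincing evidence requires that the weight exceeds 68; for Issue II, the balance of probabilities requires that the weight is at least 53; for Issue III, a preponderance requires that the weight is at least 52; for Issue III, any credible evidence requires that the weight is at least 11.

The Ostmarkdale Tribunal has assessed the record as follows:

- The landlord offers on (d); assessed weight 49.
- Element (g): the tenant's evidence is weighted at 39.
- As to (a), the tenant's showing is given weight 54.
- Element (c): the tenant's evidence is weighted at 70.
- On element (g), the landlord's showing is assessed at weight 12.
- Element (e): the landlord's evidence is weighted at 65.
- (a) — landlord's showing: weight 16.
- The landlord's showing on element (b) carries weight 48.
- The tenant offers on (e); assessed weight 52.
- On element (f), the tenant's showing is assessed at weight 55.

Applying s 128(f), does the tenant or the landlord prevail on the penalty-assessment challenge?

tenant

— Issue I —
Stage I.1 (tenant, the balance of probabilities, weight is at least 54): (a) 54 (landlord's 16 disregarded) ≥ 54 — meets.
  The tenant carries Stage I.1; the landlord now bears the burden.
Stage I.2 (landlord, the balance of probabilities, weight is at least 54): (b) 48 < 54 — fails.
  Not every element is met, so the landlord fails to carry Stage I.2.
The analysis ends at Stage I.2; the tenant prevails on this issue.
— Issue II —
At Stage II.1 the tenant must meet clear and convincing evidence (weight exceeds 68): on (c) the weight is 70, which does exceed 68, so (c) meets the standard.
  All elements met. The burden passes to the landlord.
At Stage II.2 the landlord must meet the balance of probabilities (weight is at least 53): on (d) the weight is 49, < 53, so (d) does not meet the standard.
  Stage II.2 not carried; the landlord fails its burden.
The tenant prevails on this issue.
— Issue III —
Stage III.1 (tenant, a preponderance, weight is at least 52): (e) 52 (landlord's 65 disregarded) ≥ 52 — meets; (f) 55 ≥ 52 — meets.
  All elements met. The burden passes to the landlord.
Stage III.2 (landlord, any credible evidence, weight is at least 11): (g) 12 (tenant's 39 disregarded) ≥ 11 — meets.
  All elements met at the final stage.
Every stage carried; the landlord prevails on this issue.
Per-issue: Issue I → tenant; Issue II → tenant; Issue III → landlord. The tenant must prevail on at least one issue; overall, the tenant prevails.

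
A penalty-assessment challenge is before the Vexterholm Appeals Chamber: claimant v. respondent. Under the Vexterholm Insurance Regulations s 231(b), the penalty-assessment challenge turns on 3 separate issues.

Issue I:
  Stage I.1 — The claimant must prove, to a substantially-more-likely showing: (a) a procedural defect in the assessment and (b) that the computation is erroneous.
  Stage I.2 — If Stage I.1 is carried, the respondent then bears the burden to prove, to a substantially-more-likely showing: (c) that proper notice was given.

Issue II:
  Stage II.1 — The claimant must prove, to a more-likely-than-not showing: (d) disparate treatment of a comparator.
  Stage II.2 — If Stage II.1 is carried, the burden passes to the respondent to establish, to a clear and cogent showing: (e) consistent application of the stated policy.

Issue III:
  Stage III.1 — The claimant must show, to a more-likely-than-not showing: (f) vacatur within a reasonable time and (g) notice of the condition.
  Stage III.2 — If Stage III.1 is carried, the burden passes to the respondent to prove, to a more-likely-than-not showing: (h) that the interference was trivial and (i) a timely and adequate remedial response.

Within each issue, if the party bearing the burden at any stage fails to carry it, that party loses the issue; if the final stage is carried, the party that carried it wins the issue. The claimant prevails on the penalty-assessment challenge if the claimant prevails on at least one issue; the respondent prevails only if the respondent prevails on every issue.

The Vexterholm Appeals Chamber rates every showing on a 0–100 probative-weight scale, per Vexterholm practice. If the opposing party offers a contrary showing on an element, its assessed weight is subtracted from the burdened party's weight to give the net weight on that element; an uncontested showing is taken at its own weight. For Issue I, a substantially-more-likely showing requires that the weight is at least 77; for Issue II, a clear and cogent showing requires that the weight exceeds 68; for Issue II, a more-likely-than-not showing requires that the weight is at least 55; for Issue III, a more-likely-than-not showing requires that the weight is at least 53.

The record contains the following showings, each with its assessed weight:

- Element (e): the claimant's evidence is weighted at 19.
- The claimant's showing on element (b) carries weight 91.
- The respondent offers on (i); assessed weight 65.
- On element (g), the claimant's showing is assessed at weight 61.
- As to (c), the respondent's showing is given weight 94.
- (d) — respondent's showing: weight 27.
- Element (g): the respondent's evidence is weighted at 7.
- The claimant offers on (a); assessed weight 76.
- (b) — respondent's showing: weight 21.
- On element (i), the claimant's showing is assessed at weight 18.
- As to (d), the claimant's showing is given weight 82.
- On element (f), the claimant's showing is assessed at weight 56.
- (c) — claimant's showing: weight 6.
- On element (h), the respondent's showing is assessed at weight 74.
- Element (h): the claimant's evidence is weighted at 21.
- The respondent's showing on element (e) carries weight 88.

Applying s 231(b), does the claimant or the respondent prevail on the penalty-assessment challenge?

— Issue I —
Stage I.1 — burden on claimant; standard: a substantially-more-likely showing (weight is at least 77).
    (a): 76 < 77 [not met]
    (b): 91 − 21 = 70 < 77 [not met]
  The claimant does not carry Stage I.1.
The respondent prevails on this issue.
— Issue II —
Stage II.1 (claimant, a more-likely-than-not showing, weight is at least 55): (d) net 82−27=55 ≥ 55 — meets.
  All elements met. The burden passes to the respondent.
Stage II.2 (respondent, a clear and cogent showing, weight exceeds 68): (e) net 88−19=69 > 68 — meets.
  Stage II.2 carried; the final stage is satisfied.
Every stage carried; the respondent prevails on this issue.
— Issue III —
At Stage III.1 the claimant must meet a more-likely-than-not showing (weight is at least 53): on (f) the weight is 56, ≥ 53, so (f) meets the standard; on (g) the weight is 61 less the opposing 7 gives net 54, ≥ 53, so (g) meets the standard.
  The claimant carries Stage III.1; the respondent now bears the burden.
At Stage III.2 the respondent must meet a more-likely-than-not showing (weight is at least 53): on (h) the weight is 74 less the opposing 21 gives net 53, which does reach 53, so (h) meets the standard; on (i) the weight is 65 less the opposing 18 gives net 47, < 53, so (i) does not meet the standard.
  Stage III.2 not carried; the respondent fails its burden.
The analysis ends at Stage III.2; the claimant prevails on this issue.
Per-issue: Issue I → respondent; Issue II → respondent; Issue III → claimant. The claimant must prevail on at least one issue; overall, the claimant prevails.

claimant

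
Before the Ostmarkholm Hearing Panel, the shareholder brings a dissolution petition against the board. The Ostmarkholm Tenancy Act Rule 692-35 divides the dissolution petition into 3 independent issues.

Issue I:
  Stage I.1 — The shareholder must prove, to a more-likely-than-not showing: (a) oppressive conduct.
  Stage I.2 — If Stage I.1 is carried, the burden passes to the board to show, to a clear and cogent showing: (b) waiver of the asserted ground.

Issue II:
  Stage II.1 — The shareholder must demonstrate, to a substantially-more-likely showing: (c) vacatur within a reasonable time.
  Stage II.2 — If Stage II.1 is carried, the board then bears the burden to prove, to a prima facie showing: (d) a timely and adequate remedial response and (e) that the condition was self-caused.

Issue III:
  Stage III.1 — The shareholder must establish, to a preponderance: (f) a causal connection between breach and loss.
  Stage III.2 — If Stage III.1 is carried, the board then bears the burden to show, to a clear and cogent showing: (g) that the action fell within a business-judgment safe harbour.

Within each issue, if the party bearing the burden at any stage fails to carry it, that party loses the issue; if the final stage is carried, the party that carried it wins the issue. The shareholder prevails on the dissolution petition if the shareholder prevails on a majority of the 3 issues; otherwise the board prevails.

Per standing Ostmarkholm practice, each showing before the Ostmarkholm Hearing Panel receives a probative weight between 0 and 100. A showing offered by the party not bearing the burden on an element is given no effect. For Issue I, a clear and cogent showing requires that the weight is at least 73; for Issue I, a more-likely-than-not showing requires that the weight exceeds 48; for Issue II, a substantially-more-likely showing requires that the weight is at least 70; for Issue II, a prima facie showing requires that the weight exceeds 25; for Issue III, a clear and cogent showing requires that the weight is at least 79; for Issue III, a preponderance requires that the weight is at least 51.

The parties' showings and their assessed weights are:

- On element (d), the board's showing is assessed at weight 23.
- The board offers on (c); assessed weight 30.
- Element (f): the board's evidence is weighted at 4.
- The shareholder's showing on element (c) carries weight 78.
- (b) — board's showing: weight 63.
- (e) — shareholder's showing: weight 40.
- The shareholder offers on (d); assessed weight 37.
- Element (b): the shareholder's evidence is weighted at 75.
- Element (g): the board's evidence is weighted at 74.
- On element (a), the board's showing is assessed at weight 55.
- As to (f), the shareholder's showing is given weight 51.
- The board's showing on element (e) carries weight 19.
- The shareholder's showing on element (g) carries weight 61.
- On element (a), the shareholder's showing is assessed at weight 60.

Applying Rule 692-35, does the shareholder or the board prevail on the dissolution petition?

shareholder

— Issue I —
At Stage I.1 the shareholder must meet a more-likely-than-not showing (weight exceeds 48): on (a) the weight is 60 (the board's 55 is given no effect), > 48, so (a) meets the standard.
  All elements met. The burden passes to the board.
At Stage I.2 the board must meet a clear and cogent showing (weight is at least 73): on (b) the weight is 63 (the shareholder's 75 is given no effect), < 73, so (b) does not meet the standard.
  Stage I.2 not carried; the board fails its burden.
So the shareholder prevails on this issue.
— Issue II —
Stage II.1 — burden on shareholder; standard: a substantially-more-likely showing (weight is at least 70).
    (c): 78 (board's 30 disregarded) ≥ 70 [met]
  All elements met. The burden passes to the board.
Stage II.2 — burden on board; standard: a prima facie showing (weight exceeds 25).
    (d): 23 (shareholder's 37 disregarded) ≤ 25 [not met]
    (e): 19 (shareholder's 40 disregarded) ≤ 25 [not met]
  Stage II.2 not carried; the board fails its burden.
The shareholder prevails on this issue.
— Issue III —
At Stage III.1 the shareholder must meet a preponderance (weight is at least 51): on (f) the weight is 51 (the board's 4 is given no effect), which does reach 51, so (f) meets the standard.
  Stage III.1 carried; the burden shifts to the board.
At Stage III.2 the board must meet a clear and cogent showing (weight is at least 79): on (g) the weight is 74 (the shareholder's 61 is given no effect), < 79, so (g) does not meet the standard.
  Not every element is met, so the board fails to carry Stage III.2.
The shareholder prevails on this issue.
Per-issue: Issue I → shareholder; Issue II → shareholder; Issue III → shareholder. The shareholder must prevail on a majority of issues; overall, the shareholder prevails.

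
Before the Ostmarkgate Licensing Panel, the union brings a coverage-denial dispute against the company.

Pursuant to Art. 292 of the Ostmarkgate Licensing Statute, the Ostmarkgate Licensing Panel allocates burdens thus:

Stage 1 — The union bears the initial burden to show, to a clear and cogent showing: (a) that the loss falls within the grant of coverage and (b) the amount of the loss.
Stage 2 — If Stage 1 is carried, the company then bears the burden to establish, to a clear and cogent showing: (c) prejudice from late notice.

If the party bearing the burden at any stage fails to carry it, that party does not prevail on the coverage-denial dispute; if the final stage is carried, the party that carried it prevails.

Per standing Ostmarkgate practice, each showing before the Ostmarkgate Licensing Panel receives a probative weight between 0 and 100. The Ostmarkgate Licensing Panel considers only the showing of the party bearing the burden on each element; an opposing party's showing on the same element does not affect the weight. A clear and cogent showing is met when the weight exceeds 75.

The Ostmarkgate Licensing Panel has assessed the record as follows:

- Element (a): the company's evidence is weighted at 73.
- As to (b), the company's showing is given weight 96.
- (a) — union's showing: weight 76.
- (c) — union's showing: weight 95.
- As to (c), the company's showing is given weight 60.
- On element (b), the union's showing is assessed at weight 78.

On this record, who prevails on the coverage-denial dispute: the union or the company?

At Stage 1 the union must meet a clear and cogent showing (weight exceeds 75): on (a) the weight is 76 (the company's 73 is given no effect), which does exceed 75, so (a) meets the standard; on (b) the weight is 78 (the company's 96 is given no effect), which does exceed 75, so (b) meets the standard.
  Stage 1 carried; the burden shifts to the company.
At Stage 2 the company must meet a clear and cogent showing (weight exceeds 75): on (c) the weight is 60 (the union's 95 is given no effect), which does not exceed 75, so (c) does not meet the standard.
  Not every element is met, so the company fails to carry Stage 2.
So the union prevails.

union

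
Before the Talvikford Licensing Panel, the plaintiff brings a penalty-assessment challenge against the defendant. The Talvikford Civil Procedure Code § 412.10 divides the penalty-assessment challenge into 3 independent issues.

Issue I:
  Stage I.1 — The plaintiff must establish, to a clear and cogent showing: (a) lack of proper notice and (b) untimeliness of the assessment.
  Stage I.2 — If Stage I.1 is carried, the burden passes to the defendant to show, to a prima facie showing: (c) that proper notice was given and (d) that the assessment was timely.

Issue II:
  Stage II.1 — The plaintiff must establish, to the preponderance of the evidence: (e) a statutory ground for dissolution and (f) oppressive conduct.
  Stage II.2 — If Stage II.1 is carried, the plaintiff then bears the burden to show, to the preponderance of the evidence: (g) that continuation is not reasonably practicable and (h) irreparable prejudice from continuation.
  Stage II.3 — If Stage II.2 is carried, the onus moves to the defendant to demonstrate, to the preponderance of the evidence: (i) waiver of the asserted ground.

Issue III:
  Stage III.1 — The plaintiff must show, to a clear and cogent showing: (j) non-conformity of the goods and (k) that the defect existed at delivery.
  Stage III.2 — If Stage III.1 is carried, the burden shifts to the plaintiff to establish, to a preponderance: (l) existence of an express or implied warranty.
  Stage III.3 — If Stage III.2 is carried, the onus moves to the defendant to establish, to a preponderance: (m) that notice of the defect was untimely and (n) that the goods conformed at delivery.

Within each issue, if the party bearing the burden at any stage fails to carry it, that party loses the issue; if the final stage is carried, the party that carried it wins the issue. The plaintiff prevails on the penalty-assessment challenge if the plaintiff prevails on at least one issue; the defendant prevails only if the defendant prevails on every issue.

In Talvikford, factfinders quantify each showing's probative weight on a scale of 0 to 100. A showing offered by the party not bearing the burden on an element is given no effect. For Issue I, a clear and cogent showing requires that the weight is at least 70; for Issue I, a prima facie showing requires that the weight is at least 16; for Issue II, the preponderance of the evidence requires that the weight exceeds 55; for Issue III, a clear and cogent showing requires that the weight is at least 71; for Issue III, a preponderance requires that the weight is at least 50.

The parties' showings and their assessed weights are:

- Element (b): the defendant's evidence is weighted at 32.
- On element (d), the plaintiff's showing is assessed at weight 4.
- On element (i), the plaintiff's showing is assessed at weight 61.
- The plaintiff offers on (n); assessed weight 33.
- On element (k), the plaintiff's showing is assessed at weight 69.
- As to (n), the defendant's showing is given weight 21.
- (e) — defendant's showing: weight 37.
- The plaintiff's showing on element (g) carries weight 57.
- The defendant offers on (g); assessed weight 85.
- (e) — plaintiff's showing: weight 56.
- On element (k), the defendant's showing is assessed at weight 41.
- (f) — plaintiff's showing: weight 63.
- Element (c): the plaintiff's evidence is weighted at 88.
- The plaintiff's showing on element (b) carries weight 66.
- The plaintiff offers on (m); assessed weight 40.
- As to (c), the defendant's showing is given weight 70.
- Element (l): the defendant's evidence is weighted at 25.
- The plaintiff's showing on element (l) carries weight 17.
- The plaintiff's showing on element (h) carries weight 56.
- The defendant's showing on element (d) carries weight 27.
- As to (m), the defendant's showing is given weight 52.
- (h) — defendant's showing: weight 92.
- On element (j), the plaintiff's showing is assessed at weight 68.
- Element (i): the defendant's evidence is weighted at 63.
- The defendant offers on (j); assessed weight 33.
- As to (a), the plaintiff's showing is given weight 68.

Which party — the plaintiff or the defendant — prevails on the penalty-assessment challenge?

defendant

— Issue I —
Stage I.1 (plaintiff, a clear and cogent showing, weight is at least 70): (a) 68 < 70 — fails; (b) 66 (defendant's 32 disregarded) < 70 — fails.
  The plaintiff does not carry Stage I.1.
The analysis ends at Stage I.1; the defendant prevails on this issue.
— Issue II —
Stage II.1 (plaintiff, the preponderance of the evidence, weight exceeds 55): (e) 56 (defendant's 37 disregarded) > 55 — meets; (f) 63 > 55 — meets.
  Stage II.1 carried; the burden remains with the plaintiff.
Stage II.2 (plaintiff, the preponderance of the evidence, weight exceeds 55): (g) 57 (defendant's 85 disregarded) > 55 — meets; (h) 56 (defendant's 92 disregarded) > 55 — meets.
  All elements met. The burden passes to the defendant.
Stage II.3 (defendant, the preponderance of the evidence, weight exceeds 55): (i) 63 (plaintiff's 61 disregarded) > 55 — meets.
  Stage II.3 carried; the final stage is satisfied.
With every stage satisfied, the defendant prevails on this issue.
— Issue III —
Stage III.1 (plaintiff, a clear and cogent showing, weight is at least 71): (j) 68 (defendant's 33 disregarded) < 71 — fails; (k) 69 (defendant's 41 disregarded) < 71 — fails.
  Stage III.1 not carried; the plaintiff fails its burden.
The defendant prevails on this issue.
Per-issue: Issue I → defendant; Issue II → defendant; Issue III → defendant. The plaintiff must prevail on at least one issue; overall, the defendant prevails.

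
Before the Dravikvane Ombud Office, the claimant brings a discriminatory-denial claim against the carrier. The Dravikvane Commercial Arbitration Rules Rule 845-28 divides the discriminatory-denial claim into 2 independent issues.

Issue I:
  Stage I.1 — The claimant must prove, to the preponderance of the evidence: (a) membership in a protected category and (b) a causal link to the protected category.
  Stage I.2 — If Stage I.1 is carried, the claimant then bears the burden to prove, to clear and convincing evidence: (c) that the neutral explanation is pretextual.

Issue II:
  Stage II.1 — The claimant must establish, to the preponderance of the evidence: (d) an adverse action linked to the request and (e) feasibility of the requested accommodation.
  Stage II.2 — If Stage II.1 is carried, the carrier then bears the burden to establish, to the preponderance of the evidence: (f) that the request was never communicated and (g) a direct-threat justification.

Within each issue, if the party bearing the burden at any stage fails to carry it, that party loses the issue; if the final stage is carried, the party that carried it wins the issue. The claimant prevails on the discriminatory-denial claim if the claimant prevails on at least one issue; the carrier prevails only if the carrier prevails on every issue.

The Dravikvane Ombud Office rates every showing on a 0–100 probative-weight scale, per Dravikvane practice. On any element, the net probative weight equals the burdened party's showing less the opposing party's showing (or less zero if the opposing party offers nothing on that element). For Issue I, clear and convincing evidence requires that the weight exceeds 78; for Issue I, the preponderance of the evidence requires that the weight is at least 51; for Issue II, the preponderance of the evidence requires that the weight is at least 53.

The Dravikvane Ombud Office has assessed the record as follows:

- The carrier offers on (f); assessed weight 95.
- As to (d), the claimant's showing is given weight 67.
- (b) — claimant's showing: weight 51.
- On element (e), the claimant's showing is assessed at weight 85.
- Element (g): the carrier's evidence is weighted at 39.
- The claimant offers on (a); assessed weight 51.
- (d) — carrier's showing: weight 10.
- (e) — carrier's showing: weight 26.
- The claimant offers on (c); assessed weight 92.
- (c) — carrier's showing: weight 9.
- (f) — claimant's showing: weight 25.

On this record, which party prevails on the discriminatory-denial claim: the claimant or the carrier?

claimant

— Issue I —
Stage I.1 (claimant, the preponderance of the evidence, weight is at least 51): (a) 51 ≥ 51 — meets; (b) 51 ≥ 51 — meets.
  Stage I.1 carried; the burden remains with the claimant.
Stage I.2 (claimant, clear and convincing evidence, weight exceeds 78): (c) net 92−9=83 > 78 — meets.
  All elements met at the final stage.
All stages carried — the claimant prevails on this issue.
— Issue II —
At Stage II.1 the claimant must meet the preponderance of the evidence (weight is at least 53): on (d) the weight is 67 less the opposing 10 gives net 57, which does reach 53, so (d) meets the standard; on (e) the weight is 85 less the opposing 26 gives net 59, which does reach 53, so (e) meets the standard.
  Stage II.1 is satisfied; the onus moves to the carrier.
At Stage II.2 the carrier must meet the preponderance of the evidence (weight is at least 53): on (f) the weight is 95 less the opposing 25 gives net 70, which does reach 53, so (f) meets the standard; on (g) the weight is 39, < 53, so (g) does not meet the standard.
  The carrier does not carry Stage II.2.
So the claimant prevails on this issue.
Per-issue: Issue I → claimant; Issue II → claimant. The claimant must prevail on at least one issue; overall, the claimant prevails.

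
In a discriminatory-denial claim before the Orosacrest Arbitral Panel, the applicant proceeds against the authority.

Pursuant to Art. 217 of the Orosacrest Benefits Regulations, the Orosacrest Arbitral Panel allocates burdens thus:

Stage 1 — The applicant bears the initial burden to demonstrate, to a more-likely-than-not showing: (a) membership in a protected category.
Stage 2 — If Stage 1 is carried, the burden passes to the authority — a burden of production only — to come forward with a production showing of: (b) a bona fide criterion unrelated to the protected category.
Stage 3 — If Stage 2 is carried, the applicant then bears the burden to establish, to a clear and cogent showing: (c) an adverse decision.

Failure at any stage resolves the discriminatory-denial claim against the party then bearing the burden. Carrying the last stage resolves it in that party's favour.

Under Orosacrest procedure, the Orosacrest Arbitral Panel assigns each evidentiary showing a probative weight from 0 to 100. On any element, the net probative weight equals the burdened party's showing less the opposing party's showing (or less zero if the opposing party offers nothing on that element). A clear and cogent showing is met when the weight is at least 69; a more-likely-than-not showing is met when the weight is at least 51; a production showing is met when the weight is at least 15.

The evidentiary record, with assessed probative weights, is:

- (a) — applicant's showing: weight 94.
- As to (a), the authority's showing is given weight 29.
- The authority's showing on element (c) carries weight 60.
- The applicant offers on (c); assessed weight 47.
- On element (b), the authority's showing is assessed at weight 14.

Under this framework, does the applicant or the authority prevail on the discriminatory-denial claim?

applicant

At Stage 1 the applicant must meet a more-likely-than-not showing (weight is at least 51): on (a) the weight is 94 less the opposing 29 gives net 65, which does reach 51, so (a) meets the standard.
  All elements met. The burden passes to the authority.
At Stage 2 the authority must meet a production showing (weight is at least 15): on (b) the weight is 14, < 15, so (b) does not meet the standard.
  Stage 2 not carried; the authority fails its burden.
The applicant prevails.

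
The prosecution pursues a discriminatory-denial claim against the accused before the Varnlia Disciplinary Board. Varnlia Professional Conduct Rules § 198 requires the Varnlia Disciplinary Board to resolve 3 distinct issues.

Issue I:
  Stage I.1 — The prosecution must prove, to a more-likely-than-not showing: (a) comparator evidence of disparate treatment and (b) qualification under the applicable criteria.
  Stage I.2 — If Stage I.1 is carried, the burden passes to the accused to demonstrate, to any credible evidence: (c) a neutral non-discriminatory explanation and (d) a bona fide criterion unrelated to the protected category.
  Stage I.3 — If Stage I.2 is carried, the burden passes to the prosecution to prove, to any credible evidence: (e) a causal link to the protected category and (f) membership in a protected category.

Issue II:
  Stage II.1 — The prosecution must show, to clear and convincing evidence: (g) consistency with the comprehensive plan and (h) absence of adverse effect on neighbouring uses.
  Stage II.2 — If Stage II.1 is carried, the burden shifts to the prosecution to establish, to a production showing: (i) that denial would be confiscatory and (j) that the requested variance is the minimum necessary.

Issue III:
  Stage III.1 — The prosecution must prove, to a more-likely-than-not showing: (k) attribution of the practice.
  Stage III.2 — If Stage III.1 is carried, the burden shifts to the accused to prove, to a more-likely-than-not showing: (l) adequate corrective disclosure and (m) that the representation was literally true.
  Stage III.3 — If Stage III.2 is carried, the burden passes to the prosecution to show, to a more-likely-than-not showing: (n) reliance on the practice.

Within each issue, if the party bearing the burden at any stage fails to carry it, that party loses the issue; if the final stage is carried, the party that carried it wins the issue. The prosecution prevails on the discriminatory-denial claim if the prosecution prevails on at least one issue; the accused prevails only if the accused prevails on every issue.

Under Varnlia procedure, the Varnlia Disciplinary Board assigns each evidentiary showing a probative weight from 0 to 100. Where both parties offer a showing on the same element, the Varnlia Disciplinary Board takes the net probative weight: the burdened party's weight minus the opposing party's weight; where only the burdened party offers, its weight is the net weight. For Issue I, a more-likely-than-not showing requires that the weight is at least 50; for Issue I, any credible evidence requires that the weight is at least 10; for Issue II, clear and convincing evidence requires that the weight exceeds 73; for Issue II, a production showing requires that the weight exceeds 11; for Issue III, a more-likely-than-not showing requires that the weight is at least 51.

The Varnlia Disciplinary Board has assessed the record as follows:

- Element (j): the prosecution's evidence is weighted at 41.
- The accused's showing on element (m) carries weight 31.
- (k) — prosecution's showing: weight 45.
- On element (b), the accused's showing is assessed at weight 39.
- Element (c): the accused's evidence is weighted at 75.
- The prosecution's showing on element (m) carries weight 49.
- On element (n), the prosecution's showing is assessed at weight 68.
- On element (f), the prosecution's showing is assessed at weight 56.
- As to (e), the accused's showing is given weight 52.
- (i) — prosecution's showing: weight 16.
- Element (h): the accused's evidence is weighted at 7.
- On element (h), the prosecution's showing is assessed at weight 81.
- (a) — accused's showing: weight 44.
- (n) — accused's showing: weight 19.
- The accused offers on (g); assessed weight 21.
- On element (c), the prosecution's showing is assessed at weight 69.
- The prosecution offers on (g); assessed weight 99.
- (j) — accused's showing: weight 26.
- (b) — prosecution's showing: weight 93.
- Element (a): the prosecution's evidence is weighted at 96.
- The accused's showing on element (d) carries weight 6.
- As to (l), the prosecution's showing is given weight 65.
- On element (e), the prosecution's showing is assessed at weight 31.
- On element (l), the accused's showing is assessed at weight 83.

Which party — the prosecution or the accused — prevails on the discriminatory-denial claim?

prosecution

— Issue I —
At Stage I.1 the prosecution must meet a more-likely-than-not showing (weight is at least 50): on (a) the weight is 96 less the opposing 44 gives net 52, ≥ 50, so (a) meets the standard; on (b) the weight is 93 less the opposing 39 gives net 54, which does reach 50, so (b) meets the standard.
  Stage I.1 is satisfied; the onus moves to the accused.
At Stage I.2 the accused must meet any credible evidence (weight is at least 10): on (c) the weight is 75 less the opposing 69 gives net 6, < 10, so (c) does not meet the standard; on (d) the weight is 6, < 10, so (d) does not meet the standard.
  Not every element is met, so the accused fails to carry Stage I.2.
The prosecution prevails on this issue.
— Issue II —
Stage II.1 — burden on prosecution; standard: clear and convincing evidence (weight exceeds 73).
    (g): 99 − 21 = 78 > 73 [met]
    (h): 81 − 7 = 74 > 73 [met]
  Stage II.1 carried; the burden remains with the prosecution.
Stage II.2 — burden on prosecution; standard: a production showing (weight exceeds 11).
    (i): 16 > 11 [met]
    (j): 41 − 26 = 15 > 11 [met]
  The prosecution carries the last stage.
Every stage carried; the prosecution prevails on this issue.
— Issue III —
Stage III.1 (prosecution, a more-likely-than-not showing, weight is at least 51): (k) 45 < 51 — fails.
  The prosecution does not carry Stage III.1.
The accused prevails on this issue.
Per-issue: Issue I → prosecution; Issue II → prosecution; Issue III → accused. The prosecution must prevail on at least one issue; overall, the prosecution prevails.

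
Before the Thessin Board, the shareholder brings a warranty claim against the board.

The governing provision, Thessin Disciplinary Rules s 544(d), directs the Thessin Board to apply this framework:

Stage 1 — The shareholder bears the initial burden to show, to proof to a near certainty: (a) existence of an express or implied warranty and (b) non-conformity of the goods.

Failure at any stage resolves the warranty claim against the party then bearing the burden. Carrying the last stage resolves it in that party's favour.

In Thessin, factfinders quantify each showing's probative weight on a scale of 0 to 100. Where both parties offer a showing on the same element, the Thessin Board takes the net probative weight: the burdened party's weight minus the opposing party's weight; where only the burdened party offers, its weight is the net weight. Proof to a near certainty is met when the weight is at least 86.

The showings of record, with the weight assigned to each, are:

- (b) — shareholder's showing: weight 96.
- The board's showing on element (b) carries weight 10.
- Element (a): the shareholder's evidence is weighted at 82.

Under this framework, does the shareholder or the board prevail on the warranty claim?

board

Stage 1 — burden on shareholder; standard: proof to a near certainty (weight is at least 86).
    (a): 82 < 86 [not met]
    (b): 96 − 10 = 86 ≥ 86 [met]
  Stage 1 not carried; the shareholder fails its burden.
The analysis ends at Stage 1; the board prevails.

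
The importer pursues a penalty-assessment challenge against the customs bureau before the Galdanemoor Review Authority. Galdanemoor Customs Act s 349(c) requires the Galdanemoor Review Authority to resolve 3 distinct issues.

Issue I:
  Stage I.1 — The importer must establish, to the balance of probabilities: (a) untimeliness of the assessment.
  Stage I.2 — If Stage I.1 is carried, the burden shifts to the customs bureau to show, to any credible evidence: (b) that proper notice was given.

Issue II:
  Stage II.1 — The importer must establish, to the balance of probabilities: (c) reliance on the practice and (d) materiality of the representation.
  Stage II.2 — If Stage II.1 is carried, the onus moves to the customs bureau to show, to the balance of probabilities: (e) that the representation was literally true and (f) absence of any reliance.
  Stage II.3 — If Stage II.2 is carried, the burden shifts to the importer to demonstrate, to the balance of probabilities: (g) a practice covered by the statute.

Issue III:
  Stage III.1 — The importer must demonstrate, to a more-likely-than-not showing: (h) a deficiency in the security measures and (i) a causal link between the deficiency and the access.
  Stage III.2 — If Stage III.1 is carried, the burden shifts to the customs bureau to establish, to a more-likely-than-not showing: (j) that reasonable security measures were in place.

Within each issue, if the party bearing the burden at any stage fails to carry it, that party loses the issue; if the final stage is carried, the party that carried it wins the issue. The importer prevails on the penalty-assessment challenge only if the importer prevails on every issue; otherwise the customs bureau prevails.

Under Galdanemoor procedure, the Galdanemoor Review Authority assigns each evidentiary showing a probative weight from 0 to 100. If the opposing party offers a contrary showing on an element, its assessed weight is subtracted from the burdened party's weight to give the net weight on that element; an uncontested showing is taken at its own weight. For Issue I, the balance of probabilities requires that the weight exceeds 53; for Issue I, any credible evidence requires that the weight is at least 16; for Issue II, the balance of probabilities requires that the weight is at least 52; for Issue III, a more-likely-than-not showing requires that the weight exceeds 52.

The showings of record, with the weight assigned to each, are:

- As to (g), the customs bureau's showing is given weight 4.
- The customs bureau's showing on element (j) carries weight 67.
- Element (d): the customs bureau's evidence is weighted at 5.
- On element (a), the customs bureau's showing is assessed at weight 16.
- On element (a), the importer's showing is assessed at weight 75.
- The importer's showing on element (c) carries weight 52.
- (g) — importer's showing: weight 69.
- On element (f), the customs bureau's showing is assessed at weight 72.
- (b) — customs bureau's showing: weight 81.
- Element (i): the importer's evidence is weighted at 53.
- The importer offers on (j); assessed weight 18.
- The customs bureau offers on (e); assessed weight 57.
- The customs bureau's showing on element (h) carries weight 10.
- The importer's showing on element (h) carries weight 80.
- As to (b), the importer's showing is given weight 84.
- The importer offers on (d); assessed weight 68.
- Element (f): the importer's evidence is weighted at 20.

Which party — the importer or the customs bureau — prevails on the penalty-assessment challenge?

importer

— Issue I —
Stage I.1 (importer, the balance of probabilities, weight exceeds 53): (a) net 75−16=59 > 53 — meets.
  Stage I.1 is satisfied; the onus moves to the customs bureau.
Stage I.2 (customs bureau, any credible evidence, weight is at least 16): (b) net 81−84=-3 < 16 — fails.
  Stage I.2 not carried; the customs bureau fails its burden.
So the importer prevails on this issue.
— Issue II —
Stage II.1 (importer, the balance of probabilities, weight is at least 52): (c) 52 ≥ 52 — meets; (d) net 68−5=63 ≥ 52 — meets.
  Stage II.1 is satisfied; the onus moves to the customs bureau.
Stage II.2 (customs bureau, the balance of probabilities, weight is at least 52): (e) 57 ≥ 52 — meets; (f) net 72−20=52 ≥ 52 — meets.
  Stage II.2 carried; the burden shifts to the importer.
Stage II.3 (importer, the balance of probabilities, weight is at least 52): (g) net 69−4=65 ≥ 52 — meets.
  All elements met at the final stage.
All stages carried — the importer prevails on this issue.
— Issue III —
Stage III.1 — burden on importer; standard: a more-likely-than-not showing (weight exceeds 52).
    (h): 80 − 10 = 70 > 52 [met]
    (i): 53 > 52 [met]
  All elements met. The burden passes to the customs bureau.
Stage III.2 — burden on customs bureau; standard: a more-likely-than-not showing (weight exceeds 52).
    (j): 67 − 18 = 49 ≤ 52 [not met]
  The customs bureau does not carry Stage III.2.
The analysis ends at Stage III.2; the importer prevails on this issue.
Per-issue: Issue I → importer; Issue II → importer; Issue III → importer. The importer must prevail on every issue; overall, the importer prevails.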